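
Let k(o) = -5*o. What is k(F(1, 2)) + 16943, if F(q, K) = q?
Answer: 16938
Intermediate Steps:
k(F(1, 2)) + 16943 = -5*1 + 16943 = -5 + 16943 = 16938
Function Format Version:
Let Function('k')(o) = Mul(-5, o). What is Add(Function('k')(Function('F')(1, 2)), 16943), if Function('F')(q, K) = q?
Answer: 16938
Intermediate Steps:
Add(Function('k')(Function('F')(1, 2)), 16943) = Add(Mul(-5, 1), 16943) = Add(-5, 16943) = 16938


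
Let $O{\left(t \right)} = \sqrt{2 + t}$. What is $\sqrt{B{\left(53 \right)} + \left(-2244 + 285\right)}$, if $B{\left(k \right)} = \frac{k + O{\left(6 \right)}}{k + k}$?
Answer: $\frac{\sqrt{-22005706 + 212 \sqrt{2}}}{106} \approx 44.255 i$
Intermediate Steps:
$B{\left(k \right)} = \frac{k + 2 \sqrt{2}}{2 k}$ ($B{\left(k \right)} = \frac{k + \sqrt{2 + 6}}{k + k} = \frac{k + \sqrt{8}}{2 k} = \left(k + 2 \sqrt{2}\right) \frac{1}{2 k} = \frac{k + 2 \sqrt{2}}{2 k}$)
$\sqrt{B{\left(53 \right)} + \left(-2244 + 285\right)} = \sqrt{\frac{\sqrt{2} + \frac{1}{2} \cdot 53}{53} + \left(-2244 + 285\right)} = \sqrt{\frac{\sqrt{2} + \frac{53}{2}}{53} - 1959} = \sqrt{\frac{\frac{53}{2} + \sqrt{2}}{53} - 1959} = \sqrt{\left(\frac{1}{2} + \frac{\sqrt{2}}{53}\right) - 1959} = \sqrt{- \frac{3917}{2} + \frac{\sqrt{2}}{53}}$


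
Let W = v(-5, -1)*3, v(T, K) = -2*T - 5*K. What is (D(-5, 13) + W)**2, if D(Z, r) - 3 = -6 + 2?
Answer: 1936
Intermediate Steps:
D(Z, r) = -1 (D(Z, r) = 3 + (-6 + 2) = 3 - 4 = -1)
v(T, K) = -5*K - 2*T
W = 45 (W = (-5*(-1) - 2*(-5))*3 = (5 + 10)*3 = 15*3 = 45)
(D(-5, 13) + W)**2 = (-1 + 45)**2 = 44**2 = 1936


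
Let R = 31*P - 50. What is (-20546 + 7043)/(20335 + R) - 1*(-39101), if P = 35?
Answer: 835574867/21370 ≈ 39100.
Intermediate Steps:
R = 1035 (R = 31*35 - 50 = 1085 - 50 = 1035)
(-20546 + 7043)/(20335 + R) - 1*(-39101) = (-20546 + 7043)/(20335 + 1035) - 1*(-39101) = -13503/21370 + 39101 = 835574867/21370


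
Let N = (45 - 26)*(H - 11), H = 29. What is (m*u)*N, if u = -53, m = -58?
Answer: 1051308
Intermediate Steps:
N = 342 (N = (45 - 26)*(29 - 11) = 19*18 = 342)
(m*u)*N = -58*(-53)*342 = 3074*342 = 1051308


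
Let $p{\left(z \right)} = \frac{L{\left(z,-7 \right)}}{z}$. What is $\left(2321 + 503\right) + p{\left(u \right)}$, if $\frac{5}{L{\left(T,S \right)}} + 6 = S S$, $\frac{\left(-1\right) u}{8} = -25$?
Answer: $\frac{4857281}{1720} \approx 2824.0$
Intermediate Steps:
$u = 200$ ($u = \left(-8\right) \left(-25\right) = 200$)
$L{\left(T,S \right)} = \frac{5}{-6 + S^{2}}$ ($L{\left(T,S \right)} = \frac{5}{-6 + S S} = \frac{5}{-6 + S^{2}}$)
$p{\left(z \right)} = \frac{5}{43 z}$ ($p{\left(z \right)} = \frac{5 \frac{1}{-6 + \left(-7\right)^{2}}}{z} = \frac{5 \frac{1}{-6 + 49}}{z} = \frac{5 \cdot \frac{1}{43}}{z} = \frac{5}{43 z}$)
$\left(2321 + 503\right) + p{\left(u \right)} = \left(2321 + 503\right) + \frac{5}{43 \cdot 200} = 2824 + \frac{5}{43} \cdot \frac{1}{200} = 2824 + \frac{1}{1720} = \frac{4857281}{1720}$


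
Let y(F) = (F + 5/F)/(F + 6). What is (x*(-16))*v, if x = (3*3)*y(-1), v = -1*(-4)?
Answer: 3456/5 ≈ 691.20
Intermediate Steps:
y(F) = (F + 5/F)/(6 + F)
v = 4
x = -54/5 (x = (3*3)*((5 + (-1)**2)/((-1)*(6 - 1))) = 9*(-1*(5 + 1)/5) = 9*(-1*1/5*6) = 9*(-6/5) = -54/5 ≈ -10.800)
(x*(-16))*v = -54/5*(-16)*4 = (864/5)*4 = 3456/5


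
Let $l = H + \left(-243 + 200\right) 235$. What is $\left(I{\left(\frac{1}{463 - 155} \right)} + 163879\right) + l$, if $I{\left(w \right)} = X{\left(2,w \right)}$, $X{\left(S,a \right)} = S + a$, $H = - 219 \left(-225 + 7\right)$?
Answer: $\frac{62067545}{308} \approx 2.0152 \cdot 10^{5}$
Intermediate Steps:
$H = 47742$ ($H = \left(-219\right) \left(-218\right) = 47742$)
$I{\left(w \right)} = 2 + w$
$l = 37637$ ($l = 47742 + \left(-243 + 200\right) 235 = 47742 - 10105 = 37637$)
$\left(I{\left(\frac{1}{463 - 155} \right)} + 163879\right) + l = \left(\left(2 + \frac{1}{463 - 155}\right) + 163879\right) + 37637 = \left(\left(2 + \frac{1}{308}\right) + 163879\right) + 37637 = \left(\frac{617}{308} + 163879\right) + 37637 = \frac{50475349}{308} + 37637 = \frac{62067545}{308}$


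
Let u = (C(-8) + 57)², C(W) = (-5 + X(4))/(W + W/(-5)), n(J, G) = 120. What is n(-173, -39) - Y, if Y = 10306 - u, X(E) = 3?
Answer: -1766727/256 ≈ -6901.3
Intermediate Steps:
C(W) = -5/(2*W) (C(W) = (-5 + 3)/(W + W/(-5)) = -2/(W + W*(-⅕)) = -2/(W - W/5) = -2*5/(4*W) = -5/(2*W))
u = 840889/256 (u = (-5/2/(-8) + 57)² = (-5/2*(-⅛) + 57)² = (5/16 + 57)² = (917/16)² = 840889/256 ≈ 3284.7)
Y = 1797447/256 (Y = 10306 - 1*840889/256 = 10306 - 840889/256 = 1797447/256 ≈ 7021.3)
n(-173, -39) - Y = 120 - 1*1797447/256 = 120 - 1797447/256 = -1766727/256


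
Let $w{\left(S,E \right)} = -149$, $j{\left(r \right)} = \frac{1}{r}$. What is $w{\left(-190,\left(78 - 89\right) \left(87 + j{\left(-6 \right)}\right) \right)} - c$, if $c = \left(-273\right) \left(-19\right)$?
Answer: $-5336$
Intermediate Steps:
$c = 5187$
$w{\left(-190,\left(78 - 89\right) \left(87 + j{\left(-6 \right)}\right) \right)} - c = -149 - 5187 = -5336$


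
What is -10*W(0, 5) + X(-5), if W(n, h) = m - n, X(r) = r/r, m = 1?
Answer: -9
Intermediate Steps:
X(r) = 1
W(n, h) = 1 - n
-10*W(0, 5) + X(-5) = -10*(1 - 1*0) + 1 = -10*(1 + 0) + 1 = -10*1 + 1 = -10 + 1 = -9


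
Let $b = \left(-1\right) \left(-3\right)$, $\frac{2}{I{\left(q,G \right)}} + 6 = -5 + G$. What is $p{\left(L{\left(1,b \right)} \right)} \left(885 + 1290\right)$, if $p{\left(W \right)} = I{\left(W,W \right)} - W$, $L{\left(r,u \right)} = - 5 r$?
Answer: $\frac{84825}{8} \approx 10603.0$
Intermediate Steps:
$I{\left(q,G \right)} = \frac{2}{-11 + G}$ ($I{\left(q,G \right)} = \frac{2}{-6 + \left(-5 + G\right)} = \frac{2}{-11 + G}$)
$b = 3$
$p{\left(W \right)} = - W + \frac{2}{-11 + W}$ ($p{\left(W \right)} = \frac{2}{-11 + W} - W = - W + \frac{2}{-11 + W}$)
$p{\left(L{\left(1,b \right)} \right)} \left(885 + 1290\right) = \frac{2 - \left(-5\right) 1 \left(-11 - 5\right)}{-11 - 5} \left(885 + 1290\right) = \frac{2 - - 5 \left(-11 - 5\right)}{-11 - 5} \cdot 2175 = \frac{2 - \left(-5\right) \left(-16\right)}{-16} \cdot 2175 = - \frac{2 - 80}{16} \cdot 2175 = \left(- \frac{1}{16}\right) \left(-78\right) 2175 = \frac{39}{8} \cdot 2175 = \frac{84825}{8}$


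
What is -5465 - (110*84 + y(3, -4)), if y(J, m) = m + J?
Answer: -14704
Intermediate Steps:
y(J, m) = J + m
-5465 - (110*84 + y(3, -4)) = -5465 - (110*84 + (3 - 4)) = -5465 - (9240 - 1) = -5465 - 1*9239 = -5465 - 9239 = -14704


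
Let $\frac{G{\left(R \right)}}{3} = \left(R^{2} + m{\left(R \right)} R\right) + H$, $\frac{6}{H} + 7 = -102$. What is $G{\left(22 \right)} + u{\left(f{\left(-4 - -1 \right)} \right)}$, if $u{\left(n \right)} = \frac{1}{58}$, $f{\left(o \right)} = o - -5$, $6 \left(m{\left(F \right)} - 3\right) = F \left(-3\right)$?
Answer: $\frac{5840593}{6322} \approx 923.85$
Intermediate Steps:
$m{\left(F \right)} = 3 - \frac{F}{2}$ ($m{\left(F \right)} = 3 + \frac{F \left(-3\right)}{6} = 3 + \frac{\left(-3\right) F}{6} = 3 - \frac{F}{2}$)
$H = - \frac{6}{109}$ ($H = \frac{6}{-7 - 102} = \frac{6}{-109} = 6 \left(- \frac{1}{109}\right) = - \frac{6}{109} \approx -0.055046$)
$f{\left(o \right)} = 5 + o$ ($f{\left(o \right)} = o + 5 = 5 + o$)
$u{\left(n \right)} = \frac{1}{58}$
$G{\left(R \right)} = - \frac{18}{109} + 3 R^{2} + 3 R \left(3 - \frac{R}{2}\right)$ ($G{\left(R \right)} = 3 \left(\left(R^{2} + \left(3 - \frac{R}{2}\right) R\right) - \frac{6}{109}\right) = 3 \left(\left(R^{2} + R \left(3 - \frac{R}{2}\right)\right) - \frac{6}{109}\right) = 3 \left(- \frac{6}{109} + R^{2} + R \left(3 - \frac{R}{2}\right)\right) = - \frac{18}{109} + 3 R^{2} + 3 R \left(3 - \frac{R}{2}\right)$)
$G{\left(22 \right)} + u{\left(f{\left(-4 - -1 \right)} \right)} = \left(- \frac{18}{109} + 9 \cdot 22 + \frac{3 \cdot 22^{2}}{2}\right) + \frac{1}{58} = \left(- \frac{18}{109} + 198 + \frac{3}{2} \cdot 484\right) + \frac{1}{58} = \left(- \frac{18}{109} + 198 + 726\right) + \frac{1}{58} = \frac{100698}{109} + \frac{1}{58} = \frac{5840593}{6322}$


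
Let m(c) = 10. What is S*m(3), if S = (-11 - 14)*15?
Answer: -3750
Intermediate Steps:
S = -375 (S = -25*15 = -375)
S*m(3) = -375*10 = -3750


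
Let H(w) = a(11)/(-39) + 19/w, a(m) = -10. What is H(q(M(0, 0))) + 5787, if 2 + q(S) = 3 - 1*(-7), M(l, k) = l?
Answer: 1806365/312 ≈ 5789.6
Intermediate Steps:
q(S) = 8 (q(S) = -2 + (3 - 1*(-7)) = -2 + (3 + 7) = -2 + 10 = 8)
H(w) = 10/39 + 19/w (H(w) = -10/(-39) + 19/w = -10*(-1/39) + 19/w = 10/39 + 19/w)
H(q(M(0, 0))) + 5787 = (10/39 + 19/8) + 5787 = 821/312 + 5787 = 1806365/312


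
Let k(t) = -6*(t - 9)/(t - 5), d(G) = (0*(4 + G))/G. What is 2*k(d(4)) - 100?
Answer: -608/5 ≈ -121.60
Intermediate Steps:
d(G) = 0 (d(G) = 0/G = 0)
k(t) = -6*(-9 + t)/(-5 + t)
2*k(d(4)) - 100 = 2*(6*(9 - 1*0)/(-5 + 0)) - 100 = 2*(6*(9 + 0)/(-5)) - 100 = 2*(6*(-⅕)*9) - 100 = 2*(-54/5) - 100 = -108/5 - 100 = -608/5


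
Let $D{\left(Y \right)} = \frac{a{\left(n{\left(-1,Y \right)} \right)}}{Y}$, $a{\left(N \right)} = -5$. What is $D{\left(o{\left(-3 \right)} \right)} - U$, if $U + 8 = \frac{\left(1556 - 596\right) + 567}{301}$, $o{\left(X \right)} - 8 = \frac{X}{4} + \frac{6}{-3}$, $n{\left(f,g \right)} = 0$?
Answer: $\frac{1783}{903} \approx 1.9745$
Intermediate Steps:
$o{\left(X \right)} = 6 + \frac{X}{4}$ ($o{\left(X \right)} = 8 + \left(\frac{X}{4} + \frac{6}{-3}\right) = 8 + \left(X \frac{1}{4} + 6 \left(- \frac{1}{3}\right)\right) = 8 + \left(\frac{X}{4} - 2\right) = 8 + \left(-2 + \frac{X}{4}\right) = 6 + \frac{X}{4}$)
$D{\left(Y \right)} = - \frac{5}{Y}$
$U = - \frac{881}{301}$ ($U = -8 + \frac{\left(1556 - 596\right) + 567}{301} = -8 + \left(960 + 567\right) \frac{1}{301} = -8 + 1527 \cdot \frac{1}{301} = -8 + \frac{1527}{301} = - \frac{881}{301} \approx -2.9269$)
$D{\left(o{\left(-3 \right)} \right)} - U = - \frac{5}{6 + \frac{1}{4} \left(-3\right)} - - \frac{881}{301} = - \frac{5}{6 - \frac{3}{4}} + \frac{881}{301} = - \frac{5}{\frac{21}{4}} + \frac{881}{301} = \left(-5\right) \frac{4}{21} + \frac{881}{301} = - \frac{20}{21} + \frac{881}{301} = \frac{1783}{903}$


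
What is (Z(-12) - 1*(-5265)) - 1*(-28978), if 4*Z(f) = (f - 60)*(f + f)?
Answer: 34675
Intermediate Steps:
Z(f) = f*(-60 + f)/2 (Z(f) = ((f - 60)*(f + f))/4 = ((-60 + f)*(2*f))/4 = (2*f*(-60 + f))/4 = f*(-60 + f)/2)
(Z(-12) - 1*(-5265)) - 1*(-28978) = ((1/2)*(-12)*(-60 - 12) - 1*(-5265)) - 1*(-28978) = ((1/2)*(-12)*(-72) + 5265) + 28978 = (432 + 5265) + 28978 = 5697 + 28978 = 34675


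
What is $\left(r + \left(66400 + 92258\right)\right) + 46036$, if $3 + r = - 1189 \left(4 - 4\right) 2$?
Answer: $204691$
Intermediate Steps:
$r = -3$ ($r = -3 - 1189 \left(4 - 4\right) 2 = -3 - 1189 \cdot 0 \cdot 2 = -3 - 0 = -3 + 0 = -3$)
$\left(r + \left(66400 + 92258\right)\right) + 46036 = \left(-3 + \left(66400 + 92258\right)\right) + 46036 = \left(-3 + 158658\right) + 46036 = 158655 + 46036 = 204691$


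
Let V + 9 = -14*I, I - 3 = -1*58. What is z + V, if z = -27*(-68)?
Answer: 2597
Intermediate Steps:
I = -55 (I = 3 - 1*58 = 3 - 58 = -55)
z = 1836
V = 761 (V = -9 - 14*(-55) = -9 + 770 = 761)
z + V = 1836 + 761 = 2597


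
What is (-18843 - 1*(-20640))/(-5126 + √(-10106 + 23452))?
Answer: -4605711/13131265 - 1797*√13346/26262530 ≈ -0.35865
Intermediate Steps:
(-18843 - 1*(-20640))/(-5126 + √(-10106 + 23452)) = (-18843 + 20640)/(-5126 + √13346) = 1797/(-5126 + √13346)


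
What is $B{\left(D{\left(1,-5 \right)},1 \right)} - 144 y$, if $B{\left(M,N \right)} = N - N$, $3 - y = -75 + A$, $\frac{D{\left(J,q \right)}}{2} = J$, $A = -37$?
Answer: $-16560$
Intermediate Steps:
$D{\left(J,q \right)} = 2 J$
$y = 115$ ($y = 3 - \left(-75 - 37\right) = 3 - -112 = 3 + 112 = 115$)
$B{\left(M,N \right)} = 0$
$B{\left(D{\left(1,-5 \right)},1 \right)} - 144 y = 0 - 16560 = -16560$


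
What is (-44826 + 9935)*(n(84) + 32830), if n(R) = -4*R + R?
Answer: -1136678998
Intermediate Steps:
n(R) = -3*R
(-44826 + 9935)*(n(84) + 32830) = (-44826 + 9935)*(-3*84 + 32830) = -34891*(-252 + 32830) = -34891*32578 = -1136678998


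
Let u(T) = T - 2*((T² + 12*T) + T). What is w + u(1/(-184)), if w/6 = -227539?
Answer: -23110678853/16928 ≈ -1.3652e+6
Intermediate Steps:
w = -1365234 (w = 6*(-227539) = -1365234)
u(T) = -25*T - 2*T² (u(T) = T - 2*(T² + 13*T) = T + (-26*T - 2*T²) = -25*T - 2*T²)
w + u(1/(-184)) = -1365234 - 1*(25 + 2/(-184))/(-184) = -1365234 - 1*(-1/184)*(25 + 2*(-1/184)) = -1365234 - 1*(-1/184)*(25 - 1/92) = -1365234 - 1*(-1/184)*2299/92 = -1365234 + 2299/16928 = -23110678853/16928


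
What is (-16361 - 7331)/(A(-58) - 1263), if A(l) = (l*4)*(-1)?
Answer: 23692/1031 ≈ 22.980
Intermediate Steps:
A(l) = -4*l (A(l) = (4*l)*(-1) = -4*l)
(-16361 - 7331)/(A(-58) - 1263) = (-16361 - 7331)/(-4*(-58) - 1263) = -23692/(232 - 1263) = -23692/(-1031) = -23692*(-1/1031) = 23692/1031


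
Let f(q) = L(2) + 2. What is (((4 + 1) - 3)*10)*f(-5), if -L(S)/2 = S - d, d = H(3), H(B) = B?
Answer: 80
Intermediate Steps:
d = 3
L(S) = 6 - 2*S (L(S) = -2*(S - 1*3) = -2*(S - 3) = -2*(-3 + S) = 6 - 2*S)
f(q) = 4 (f(q) = (6 - 2*2) + 2 = (6 - 4) + 2 = 2 + 2 = 4)
(((4 + 1) - 3)*10)*f(-5) = (((4 + 1) - 3)*10)*4 = ((5 - 3)*10)*4 = (2*10)*4 = 20*4 = 80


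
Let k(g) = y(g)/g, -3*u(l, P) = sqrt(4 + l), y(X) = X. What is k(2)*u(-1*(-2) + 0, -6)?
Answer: -sqrt(6)/3 ≈ -0.81650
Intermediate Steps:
u(l, P) = -sqrt(4 + l)/3
k(g) = 1 (k(g) = g/g = 1)
k(2)*u(-1*(-2) + 0, -6) = 1*(-sqrt(4 + (-1*(-2) + 0))/3) = 1*(-sqrt(4 + (2 + 0))/3) = 1*(-sqrt(4 + 2)/3) = 1*(-sqrt(6)/3) = -sqrt(6)/3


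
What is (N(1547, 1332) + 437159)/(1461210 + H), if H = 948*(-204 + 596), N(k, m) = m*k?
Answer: 2497763/1832826 ≈ 1.3628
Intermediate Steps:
N(k, m) = k*m
H = 371616 (H = 948*392 = 371616)
(N(1547, 1332) + 437159)/(1461210 + H) = (1547*1332 + 437159)/(1461210 + 371616) = (2060604 + 437159)/1832826 = 2497763*(1/1832826) = 2497763/1832826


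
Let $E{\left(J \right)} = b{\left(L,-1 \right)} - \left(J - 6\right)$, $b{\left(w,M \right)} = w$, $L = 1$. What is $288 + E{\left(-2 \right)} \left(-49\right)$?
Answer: $-153$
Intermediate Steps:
$E{\left(J \right)} = 7 - J$ ($E{\left(J \right)} = 1 - \left(J - 6\right) = 1 - \left(-6 + J\right) = 7 - J$)
$288 + E{\left(-2 \right)} \left(-49\right) = 288 + \left(7 - -2\right) \left(-49\right) = 288 + \left(7 + 2\right) \left(-49\right) = 288 + 9 \left(-49\right) = 288 - 441 = -153$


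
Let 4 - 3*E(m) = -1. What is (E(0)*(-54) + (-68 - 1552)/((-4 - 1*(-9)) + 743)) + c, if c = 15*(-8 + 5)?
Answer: -25650/187 ≈ -137.17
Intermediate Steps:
c = -45 (c = 15*(-3) = -45)
E(m) = 5/3 (E(m) = 4/3 - ⅓*(-1) = 4/3 + ⅓ = 5/3)
(E(0)*(-54) + (-68 - 1552)/((-4 - 1*(-9)) + 743)) + c = ((5/3)*(-54) + (-68 - 1552)/((-4 - 1*(-9)) + 743)) - 45 = (-90 - 1620/((-4 + 9) + 743)) - 45 = (-90 - 1620/(5 + 743)) - 45 = (-90 - 1620/748) - 45 = (-90 - 1620*1/748) - 45 = (-90 - 405/187) - 45 = -17235/187 - 45 = -25650/187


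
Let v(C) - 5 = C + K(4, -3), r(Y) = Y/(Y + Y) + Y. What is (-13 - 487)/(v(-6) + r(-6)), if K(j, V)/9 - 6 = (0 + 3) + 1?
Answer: -1000/167 ≈ -5.9880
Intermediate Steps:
r(Y) = 1/2 + Y (r(Y) = Y/((2*Y)) + Y = (1/(2*Y))*Y + Y = 1/2 + Y)
K(j, V) = 90 (K(j, V) = 54 + 9*((0 + 3) + 1) = 54 + 9*(3 + 1) = 54 + 9*4 = 54 + 36 = 90)
v(C) = 95 + C (v(C) = 5 + (C + 90) = 5 + (90 + C) = 95 + C)
(-13 - 487)/(v(-6) + r(-6)) = (-13 - 487)/((95 - 6) + (1/2 - 6)) = -500/(89 - 11/2) = -500/167/2 = -500*2/167 = -1000/167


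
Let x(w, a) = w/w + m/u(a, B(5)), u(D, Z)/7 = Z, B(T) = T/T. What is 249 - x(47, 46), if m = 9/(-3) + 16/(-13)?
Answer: 22623/91 ≈ 248.60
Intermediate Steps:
B(T) = 1
m = -55/13 (m = 9*(-1/3) + 16*(-1/13) = -3 - 16/13 = -55/13 ≈ -4.2308)
u(D, Z) = 7*Z
x(w, a) = 36/91 (x(w, a) = w/w - 55/(13*(7*1)) = 1 - 55/13/7 = 1 - 55/13*1/7 = 1 - 55/91 = 36/91)
249 - x(47, 46) = 249 - 1*36/91 = 249 - 36/91 = 22623/91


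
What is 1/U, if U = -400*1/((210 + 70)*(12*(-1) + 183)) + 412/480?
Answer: 47880/40697 ≈ 1.1765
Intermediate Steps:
U = 40697/47880 (U = -400*1/(280*(-12 + 183)) + 412*(1/480) = -400/(171*280) + 103/120 = -400/47880 + 103/120 = -400*1/47880 + 103/120 = -10/1197 + 103/120 = 40697/47880 ≈ 0.84998)
1/U = 1/(40697/47880) = 47880/40697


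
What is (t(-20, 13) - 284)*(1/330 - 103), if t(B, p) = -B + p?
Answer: 8531239/330 ≈ 25852.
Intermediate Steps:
t(B, p) = p - B
(t(-20, 13) - 284)*(1/330 - 103) = ((13 - 1*(-20)) - 284)*(1/330 - 103) = ((13 + 20) - 284)*(1/330 - 103) = (33 - 284)*(-33989/330) = -251*(-33989/330) = 8531239/330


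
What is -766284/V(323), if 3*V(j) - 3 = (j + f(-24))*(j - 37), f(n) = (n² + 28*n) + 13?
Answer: -255428/7627 ≈ -33.490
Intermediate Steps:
f(n) = 13 + n² + 28*n
V(j) = 1 + (-83 + j)*(-37 + j)/3 (V(j) = 1 + ((j + (13 + (-24)² + 28*(-24)))*(j - 37))/3 = 1 + ((j + (13 + 576 - 672))*(-37 + j))/3 = 1 + ((j - 83)*(-37 + j))/3 = 1 + ((-83 + j)*(-37 + j))/3 = 1 + (-83 + j)*(-37 + j)/3)
-766284/V(323) = -766284/(3074/3 - 40*323 + (⅓)*323²) = -766284/(3074/3 - 12920 + (⅓)*104329) = -766284/(3074/3 - 12920 + 104329/3) = -766284/22881 = -766284*1/22881 = -255428/7627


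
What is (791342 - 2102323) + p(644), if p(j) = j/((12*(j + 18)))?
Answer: -2603608105/1986 ≈ -1.3110e+6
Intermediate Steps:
p(j) = j/(216 + 12*j) (p(j) = j/((12*(18 + j))) = j/(216 + 12*j))
(791342 - 2102323) + p(644) = (791342 - 2102323) + (1/12)*644/(18 + 644) = -1310981 + (1/12)*644/662 = -1310981 + (1/12)*644*(1/662) = -1310981 + 161/1986 = -2603608105/1986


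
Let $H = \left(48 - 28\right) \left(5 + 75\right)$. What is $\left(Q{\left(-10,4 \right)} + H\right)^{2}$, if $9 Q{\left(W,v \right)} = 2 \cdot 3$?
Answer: $\frac{23059204}{9} \approx 2.5621 \cdot 10^{6}$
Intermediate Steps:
$H = 1600$ ($H = 20 \cdot 80 = 1600$)
$Q{\left(W,v \right)} = \frac{2}{3}$ ($Q{\left(W,v \right)} = \frac{2 \cdot 3}{9} = \frac{1}{9} \cdot 6 = \frac{2}{3}$)
$\left(Q{\left(-10,4 \right)} + H\right)^{2} = \left(\frac{2}{3} + 1600\right)^{2} = \left(\frac{4802}{3}\right)^{2} = \frac{23059204}{9}$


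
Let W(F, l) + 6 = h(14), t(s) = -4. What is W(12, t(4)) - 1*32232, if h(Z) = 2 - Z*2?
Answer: -32264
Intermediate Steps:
h(Z) = 2 - 2*Z
W(F, l) = -32 (W(F, l) = -6 + (2 - 2*14) = -6 + (2 - 28) = -6 - 26 = -32)
W(12, t(4)) - 1*32232 = -32 - 1*32232 = -32 - 32232 = -32264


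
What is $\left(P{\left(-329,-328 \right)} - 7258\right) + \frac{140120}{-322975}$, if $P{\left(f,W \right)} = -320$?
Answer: $- \frac{489528934}{64595} \approx -7578.4$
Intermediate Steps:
$\left(P{\left(-329,-328 \right)} - 7258\right) + \frac{140120}{-322975} = \left(-320 - 7258\right) + \frac{140120}{-322975} = -7578 + 140120 \left(- \frac{1}{322975}\right) = -7578 - \frac{28024}{64595} = - \frac{489528934}{64595}$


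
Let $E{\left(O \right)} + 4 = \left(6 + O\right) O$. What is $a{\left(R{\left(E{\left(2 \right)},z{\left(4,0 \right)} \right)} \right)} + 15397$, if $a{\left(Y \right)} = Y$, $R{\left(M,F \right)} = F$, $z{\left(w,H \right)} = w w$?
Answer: $15413$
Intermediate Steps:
$E{\left(O \right)} = -4 + O \left(6 + O\right)$ ($E{\left(O \right)} = -4 + \left(6 + O\right) O = -4 + O \left(6 + O\right)$)
$z{\left(w,H \right)} = w^{2}$
$a{\left(R{\left(E{\left(2 \right)},z{\left(4,0 \right)} \right)} \right)} + 15397 = 4^{2} + 15397 = 16 + 15397 = 15413$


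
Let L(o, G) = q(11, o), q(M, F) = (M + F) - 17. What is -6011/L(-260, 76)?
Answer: 6011/266 ≈ 22.598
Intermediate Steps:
q(M, F) = -17 + F + M (q(M, F) = (F + M) - 17 = -17 + F + M)
L(o, G) = -6 + o (L(o, G) = -17 + o + 11 = -6 + o)
-6011/L(-260, 76) = -6011/(-6 - 260) = -6011/(-266) = -6011*(-1/266) = 6011/266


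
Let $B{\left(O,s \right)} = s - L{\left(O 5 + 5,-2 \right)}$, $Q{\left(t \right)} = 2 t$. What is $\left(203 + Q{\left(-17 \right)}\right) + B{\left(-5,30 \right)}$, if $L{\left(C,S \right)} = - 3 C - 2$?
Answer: $141$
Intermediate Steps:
$L{\left(C,S \right)} = -2 - 3 C$
$B{\left(O,s \right)} = 17 + s + 15 O$ ($B{\left(O,s \right)} = s - \left(-2 - 3 \left(O 5 + 5\right)\right) = s - \left(-2 - 3 \left(5 O + 5\right)\right) = s - \left(-2 - 3 \left(5 + 5 O\right)\right) = s - \left(-2 - \left(15 + 15 O\right)\right) = s - \left(-17 - 15 O\right) = s + \left(17 + 15 O\right) = 17 + s + 15 O$)
$\left(203 + Q{\left(-17 \right)}\right) + B{\left(-5,30 \right)} = \left(203 + 2 \left(-17\right)\right) + \left(17 + 30 + 15 \left(-5\right)\right) = \left(203 - 34\right) + \left(17 + 30 - 75\right) = 169 - 28 = 141$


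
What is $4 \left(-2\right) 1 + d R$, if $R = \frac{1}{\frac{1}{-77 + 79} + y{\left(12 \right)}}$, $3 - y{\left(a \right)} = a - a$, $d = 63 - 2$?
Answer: $\frac{66}{7} \approx 9.4286$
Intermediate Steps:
$d = 61$ ($d = 63 - 2 = 61$)
$y{\left(a \right)} = 3$ ($y{\left(a \right)} = 3 - \left(a - a\right) = 3 - 0 = 3 + 0 = 3$)
$R = \frac{2}{7}$ ($R = \frac{1}{\frac{1}{-77 + 79} + 3} = \frac{1}{\frac{1}{2} + 3} = \frac{1}{\frac{7}{2}} = \frac{2}{7} \approx 0.28571$)
$4 \left(-2\right) 1 + d R = 4 \left(-2\right) 1 + 61 \cdot \frac{2}{7} = \left(-8\right) 1 + \frac{122}{7} = -8 + \frac{122}{7} = \frac{66}{7}$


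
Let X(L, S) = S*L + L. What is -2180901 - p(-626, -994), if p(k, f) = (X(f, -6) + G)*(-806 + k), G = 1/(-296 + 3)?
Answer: 1446287295/293 ≈ 4.9361e+6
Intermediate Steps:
X(L, S) = L + L*S (X(L, S) = L*S + L = L + L*S)
G = -1/293 (G = 1/(-293) = -1/293 ≈ -0.0034130)
p(k, f) = (-806 + k)*(-1/293 - 5*f) (p(k, f) = (f*(1 - 6) - 1/293)*(-806 + k) = (f*(-5) - 1/293)*(-806 + k) = (-5*f - 1/293)*(-806 + k) = (-1/293 - 5*f)*(-806 + k) = (-806 + k)*(-1/293 - 5*f))
-2180901 - p(-626, -994) = -2180901 - (806/293 + 4030*(-994) - 1/293*(-626) - 5*(-994)*(-626)) = -2180901 - (806/293 - 4005820 + 626/293 - 3111220) = -2180901 - 1*(-2085291288/293) = -2180901 + 2085291288/293 = 1446287295/293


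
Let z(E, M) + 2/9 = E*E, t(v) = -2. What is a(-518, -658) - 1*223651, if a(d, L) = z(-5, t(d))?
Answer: -2012636/9 ≈ -2.2363e+5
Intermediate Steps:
z(E, M) = -2/9 + E**2 (z(E, M) = -2/9 + E*E = -2/9 + E**2)
a(d, L) = 223/9 (a(d, L) = -2/9 + (-5)**2 = -2/9 + 25 = 223/9)
a(-518, -658) - 1*223651 = 223/9 - 1*223651 = 223/9 - 223651 = -2012636/9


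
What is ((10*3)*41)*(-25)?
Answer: -30750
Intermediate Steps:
((10*3)*41)*(-25) = (30*41)*(-25) = 1230*(-25) = -30750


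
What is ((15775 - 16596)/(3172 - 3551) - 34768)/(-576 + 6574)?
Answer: -13176251/2273242 ≈ -5.7962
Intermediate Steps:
((15775 - 16596)/(3172 - 3551) - 34768)/(-576 + 6574) = (-821/(-379) - 34768)/5998 = (-821*(-1/379) - 34768)*(1/5998) = (821/379 - 34768)*(1/5998) = -13176251/379*1/5998 = -13176251/2273242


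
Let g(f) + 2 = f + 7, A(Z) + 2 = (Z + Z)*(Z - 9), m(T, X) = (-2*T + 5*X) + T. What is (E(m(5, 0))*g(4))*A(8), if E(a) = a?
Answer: 810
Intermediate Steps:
m(T, X) = -T + 5*X
A(Z) = -2 + 2*Z*(-9 + Z) (A(Z) = -2 + (Z + Z)*(Z - 9) = -2 + (2*Z)*(-9 + Z) = -2 + 2*Z*(-9 + Z))
g(f) = 5 + f (g(f) = -2 + (f + 7) = -2 + (7 + f) = 5 + f)
(E(m(5, 0))*g(4))*A(8) = ((-1*5 + 5*0)*(5 + 4))*(-2 - 18*8 + 2*8**2) = ((-5 + 0)*9)*(-2 - 144 + 2*64) = (-5*9)*(-2 - 144 + 128) = -45*(-18) = 810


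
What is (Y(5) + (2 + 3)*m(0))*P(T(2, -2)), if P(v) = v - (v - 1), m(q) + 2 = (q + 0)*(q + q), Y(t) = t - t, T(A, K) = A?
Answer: -10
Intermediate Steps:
Y(t) = 0
m(q) = -2 + 2*q² (m(q) = -2 + (q + 0)*(q + q) = -2 + q*(2*q) = -2 + 2*q²)
P(v) = 1 (P(v) = v - (-1 + v) = v + (1 - v) = 1)
(Y(5) + (2 + 3)*m(0))*P(T(2, -2)) = (0 + (2 + 3)*(-2 + 2*0²))*1 = (0 + 5*(-2 + 2*0))*1 = (0 + 5*(-2 + 0))*1 = (0 + 5*(-2))*1 = (0 - 10)*1 = -10*1 = -10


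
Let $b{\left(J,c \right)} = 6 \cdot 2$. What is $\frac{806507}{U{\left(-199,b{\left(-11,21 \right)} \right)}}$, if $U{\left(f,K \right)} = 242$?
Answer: $\frac{806507}{242} \approx 3332.7$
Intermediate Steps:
$b{\left(J,c \right)} = 12$
$\frac{806507}{U{\left(-199,b{\left(-11,21 \right)} \right)}} = \frac{806507}{242}$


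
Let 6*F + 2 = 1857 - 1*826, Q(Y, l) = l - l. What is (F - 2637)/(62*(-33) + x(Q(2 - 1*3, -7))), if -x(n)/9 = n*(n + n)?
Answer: 4931/4092 ≈ 1.2050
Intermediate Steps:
Q(Y, l) = 0
F = 343/2 (F = -⅓ + (1857 - 1*826)/6 = -⅓ + (1857 - 826)/6 = -⅓ + (⅙)*1031 = -⅓ + 1031/6 = 343/2 ≈ 171.50)
x(n) = -18*n² (x(n) = -9*n*(n + n) = -9*n*2*n = -18*n²)
(F - 2637)/(62*(-33) + x(Q(2 - 1*3, -7))) = (343/2 - 2637)/(62*(-33) - 18*0²) = -4931/(2*(-2046 - 18*0)) = -4931/(2*(-2046 + 0)) = -4931/2/(-2046) = -4931/2*(-1/2046) = 4931/4092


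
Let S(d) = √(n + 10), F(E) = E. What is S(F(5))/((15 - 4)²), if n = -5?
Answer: √5/121 ≈ 0.018480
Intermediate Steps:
S(d) = √5 (S(d) = √(-5 + 10) = √5)
S(F(5))/((15 - 4)²) = √5/((15 - 4)²) = √5/(11²) = √5/121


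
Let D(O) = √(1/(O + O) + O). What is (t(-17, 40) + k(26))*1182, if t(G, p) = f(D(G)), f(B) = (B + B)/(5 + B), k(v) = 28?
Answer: 48662940/1429 + 11820*I*√19686/1429 ≈ 34054.0 + 1160.6*I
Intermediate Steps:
D(O) = √(O + 1/(2*O)) (D(O) = √(1/(2*O) + O) = √(O + 1/(2*O)))
f(B) = 2*B/(5 + B) (f(B) = (2*B)/(5 + B) = 2*B/(5 + B))
t(G, p) = √(2/G + 4*G)/(5 + √(2/G + 4*G)/2) (t(G, p) = 2*(√(2/G + 4*G)/2)/(5 + √(2/G + 4*G)/2) = √(2/G + 4*G)/(5 + √(2/G + 4*G)/2))
(t(-17, 40) + k(26))*1182 = (2*√(2/(-17) + 4*(-17))/(10 + √2*√(1/(-17) + 2*(-17))) + 28)*1182 = (2*√(2*(-1/17) - 68)/(10 + √2*√(-1/17 - 34)) + 28)*1182 = (2*√(-2/17 - 68)/(10 + √2*√(-579/17)) + 28)*1182 = (2*√(-1158/17)/(10 + √2*(I*√9843/17)) + 28)*1182 = (2*(I*√19686/17)/(10 + I*√19686/17) + 28)*1182 = (2*I*√19686/(17*(10 + I*√19686/17)) + 28)*1182 = (28 + 2*I*√19686/(17*(10 + I*√19686/17)))*1182 = 33096 + 2364*I*√19686/(17*(10 + I*√19686/17))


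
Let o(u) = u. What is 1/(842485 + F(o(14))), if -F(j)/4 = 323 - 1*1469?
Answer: 1/847069 ≈ 1.1805e-6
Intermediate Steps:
F(j) = 4584 (F(j) = -4*(323 - 1*1469) = -4*(323 - 1469) = -4*(-1146) = 4584)
1/(842485 + F(o(14))) = 1/(842485 + 4584) = 1/847069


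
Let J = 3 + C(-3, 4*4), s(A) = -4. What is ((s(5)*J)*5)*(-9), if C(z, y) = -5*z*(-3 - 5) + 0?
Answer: -21060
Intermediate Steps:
C(z, y) = 40*z (C(z, y) = -5*z*(-8) + 0 = -(-40)*z + 0 = 40*z + 0 = 40*z)
J = -117 (J = 3 + 40*(-3) = 3 - 120 = -117)
((s(5)*J)*5)*(-9) = (-4*(-117)*5)*(-9) = (468*5)*(-9) = 2340*(-9) = -21060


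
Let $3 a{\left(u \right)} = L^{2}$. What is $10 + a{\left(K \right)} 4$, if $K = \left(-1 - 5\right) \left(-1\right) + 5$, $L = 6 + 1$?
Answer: $\frac{226}{3} \approx 75.333$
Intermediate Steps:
$L = 7$
$K = 11$ ($K = \left(-1 - 5\right) \left(-1\right) + 5 = \left(-6\right) \left(-1\right) + 5 = 6 + 5 = 11$)
$a{\left(u \right)} = \frac{49}{3}$ ($a{\left(u \right)} = \frac{7^{2}}{3} = \frac{1}{3} \cdot 49 = \frac{49}{3}$)
$10 + a{\left(K \right)} 4 = 10 + \frac{49}{3} \cdot 4 = 10 + \frac{196}{3} = \frac{226}{3}$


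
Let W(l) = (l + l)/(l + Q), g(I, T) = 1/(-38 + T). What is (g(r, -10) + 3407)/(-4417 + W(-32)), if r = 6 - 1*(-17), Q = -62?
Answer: -7686145/9963216 ≈ -0.77145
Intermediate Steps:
r = 23 (r = 6 + 17 = 23)
W(l) = 2*l/(-62 + l) (W(l) = (l + l)/(l - 62) = (2*l)/(-62 + l) = 2*l/(-62 + l))
(g(r, -10) + 3407)/(-4417 + W(-32)) = (1/(-38 - 10) + 3407)/(-4417 + 2*(-32)/(-62 - 32)) = (1/(-48) + 3407)/(-4417 + 2*(-32)/(-94)) = (-1/48 + 3407)/(-4417 + 2*(-32)*(-1/94)) = 163535/(48*(-4417 + 32/47)) = 163535/(48*(-207567/47)) = (163535/48)*(-47/207567) = -7686145/9963216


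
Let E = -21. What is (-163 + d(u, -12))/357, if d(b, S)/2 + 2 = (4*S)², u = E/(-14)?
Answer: 4441/357 ≈ 12.440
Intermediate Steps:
u = 3/2 (u = -21/(-14) = -21*(-1/14) = 3/2 ≈ 1.5000)
d(b, S) = -4 + 32*S² (d(b, S) = -4 + 2*(4*S)² = -4 + 2*(16*S²) = -4 + 32*S²)
(-163 + d(u, -12))/357 = (-163 + (-4 + 32*(-12)²))/357 = (-163 + (-4 + 32*144))/357 = (-163 + (-4 + 4608))/357 = (-163 + 4604)/357 = (1/357)*4441 = 4441/357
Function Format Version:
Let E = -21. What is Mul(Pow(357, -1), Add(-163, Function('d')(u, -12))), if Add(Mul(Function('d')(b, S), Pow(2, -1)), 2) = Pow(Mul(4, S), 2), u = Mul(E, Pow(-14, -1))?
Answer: Rational(4441, 357) ≈ 12.440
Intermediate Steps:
u = Rational(3, 2) (u = Mul(-21, Pow(-14, -1)) = Mul(-21, Rational(-1, 14)) = Rational(3, 2) ≈ 1.5000)
Function('d')(b, S) = Add(-4, Mul(32, Pow(S, 2))) (Function('d')(b, S) = Add(-4, Mul(2, Pow(Mul(4, S), 2))) = Add(-4, Mul(2, Mul(16, Pow(S, 2)))) = Add(-4, Mul(32, Pow(S, 2))))
Mul(Pow(357, -1), Add(-163, Function('d')(u, -12))) = Mul(Pow(357, -1), Add(-163, Add(-4, Mul(32, Pow(-12, 2))))) = Mul(Rational(1, 357), Add(-163, Add(-4, Mul(32, 144)))) = Mul(Rational(1, 357), Add(-163, Add(-4, 4608))) = Mul(Rational(1, 357), Add(-163, 4604)) = Mul(Rational(1, 357), 4441) = Rational(4441, 357)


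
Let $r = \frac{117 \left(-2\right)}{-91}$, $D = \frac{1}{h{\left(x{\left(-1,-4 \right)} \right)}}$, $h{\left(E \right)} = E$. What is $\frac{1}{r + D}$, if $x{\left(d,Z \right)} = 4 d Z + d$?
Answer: $\frac{105}{277} \approx 0.37906$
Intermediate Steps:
$x{\left(d,Z \right)} = d + 4 Z d$ ($x{\left(d,Z \right)} = 4 Z d + d = d + 4 Z d$)
$D = \frac{1}{15}$ ($D = \frac{1}{\left(-1\right) \left(1 + 4 \left(-4\right)\right)} = \frac{1}{\left(-1\right) \left(1 - 16\right)} = \frac{1}{\left(-1\right) \left(-15\right)} = \frac{1}{15} \approx 0.066667$)
$r = \frac{18}{7}$ ($r = \left(-234\right) \left(- \frac{1}{91}\right) = \frac{18}{7} \approx 2.5714$)
$\frac{1}{r + D} = \frac{1}{\frac{18}{7} + \frac{1}{15}} = \frac{1}{\frac{277}{105}} = \frac{105}{277}$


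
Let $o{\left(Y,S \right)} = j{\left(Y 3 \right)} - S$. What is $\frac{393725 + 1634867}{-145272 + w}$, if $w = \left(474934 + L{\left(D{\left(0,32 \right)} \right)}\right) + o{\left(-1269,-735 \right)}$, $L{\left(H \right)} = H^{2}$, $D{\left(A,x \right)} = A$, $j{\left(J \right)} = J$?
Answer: $\frac{1014296}{163295} \approx 6.2114$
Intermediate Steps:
$o{\left(Y,S \right)} = - S + 3 Y$ ($o{\left(Y,S \right)} = Y 3 - S = 3 Y - S = - S + 3 Y$)
$w = 471862$ ($w = \left(474934 + 0^{2}\right) + \left(\left(-1\right) \left(-735\right) + 3 \left(-1269\right)\right) = \left(474934 + 0\right) + \left(735 - 3807\right) = 474934 - 3072 = 471862$)
$\frac{393725 + 1634867}{-145272 + w} = \frac{393725 + 1634867}{-145272 + 471862} = \frac{2028592}{326590} = 2028592 \cdot \frac{1}{326590} = \frac{1014296}{163295}$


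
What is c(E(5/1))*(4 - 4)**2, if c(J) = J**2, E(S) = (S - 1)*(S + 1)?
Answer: 0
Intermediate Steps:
E(S) = (1 + S)*(-1 + S) (E(S) = (-1 + S)*(1 + S) = (1 + S)*(-1 + S))
c(E(5/1))*(4 - 4)**2 = (-1 + (5/1)**2)**2*(4 - 4)**2 = (-1 + (5*1)**2)**2*0**2 = (-1 + 5**2)**2*0 = (-1 + 25)**2*0 = 24**2*0 = 576*0 = 0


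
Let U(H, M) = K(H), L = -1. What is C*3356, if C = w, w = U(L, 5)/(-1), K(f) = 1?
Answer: -3356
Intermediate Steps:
U(H, M) = 1
w = -1 (w = 1/(-1) = 1*(-1) = -1)
C = -1
C*3356 = -1*3356 = -3356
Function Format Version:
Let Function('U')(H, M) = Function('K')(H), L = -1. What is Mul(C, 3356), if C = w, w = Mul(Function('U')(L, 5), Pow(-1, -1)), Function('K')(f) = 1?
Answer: -3356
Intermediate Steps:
Function('U')(H, M) = 1
w = -1 (w = Mul(1, Pow(-1, -1)) = Mul(1, -1) = -1)
C = -1
Mul(C, 3356) = Mul(-1, 3356) = -3356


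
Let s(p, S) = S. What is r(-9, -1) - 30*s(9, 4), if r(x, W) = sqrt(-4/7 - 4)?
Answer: -120 + 4*I*sqrt(14)/7 ≈ -120.0 + 2.1381*I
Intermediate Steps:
r(x, W) = 4*I*sqrt(14)/7 (r(x, W) = sqrt(-4*1/7 - 4) = sqrt(-4/7 - 4) = sqrt(-32/7) = 4*I*sqrt(14)/7)
r(-9, -1) - 30*s(9, 4) = 4*I*sqrt(14)/7 - 30*4 = 4*I*sqrt(14)/7 - 120 = -120 + 4*I*sqrt(14)/7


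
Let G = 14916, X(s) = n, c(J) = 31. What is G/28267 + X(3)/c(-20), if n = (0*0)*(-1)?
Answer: 14916/28267 ≈ 0.52768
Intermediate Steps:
n = 0 (n = 0*(-1) = 0)
X(s) = 0
G/28267 + X(3)/c(-20) = 14916/28267 + 0/31 = 14916*(1/28267) + 0*(1/31) = 14916/28267 + 0 = 14916/28267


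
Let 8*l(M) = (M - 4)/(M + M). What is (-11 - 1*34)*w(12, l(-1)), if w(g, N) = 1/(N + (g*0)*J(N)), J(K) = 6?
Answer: -144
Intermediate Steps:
l(M) = (-4 + M)/(16*M) (l(M) = ((M - 4)/(M + M))/8 = ((-4 + M)/((2*M)))/8 = ((-4 + M)*(1/(2*M)))/8 = ((-4 + M)/(2*M))/8 = (-4 + M)/(16*M))
w(g, N) = 1/N (w(g, N) = 1/(N + (g*0)*6) = 1/(N + 0*6) = 1/(N + 0) = 1/N)
(-11 - 1*34)*w(12, l(-1)) = (-11 - 1*34)/(((1/16)*(-4 - 1)/(-1))) = (-11 - 34)/(((1/16)*(-1)*(-5))) = -45/5/16 = -45*16/5 = -144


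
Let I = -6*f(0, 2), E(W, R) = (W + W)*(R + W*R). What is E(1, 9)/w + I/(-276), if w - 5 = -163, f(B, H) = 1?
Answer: -749/3634 ≈ -0.20611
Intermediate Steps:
w = -158 (w = 5 - 163 = -158)
E(W, R) = 2*W*(R + R*W) (E(W, R) = (2*W)*(R + R*W) = 2*W*(R + R*W))
I = -6 (I = -6*1 = -6)
E(1, 9)/w + I/(-276) = (2*9*1*(1 + 1))/(-158) - 6/(-276) = (2*9*1*2)*(-1/158) - 6*(-1/276) = 36*(-1/158) + 1/46 = -18/79 + 1/46 = -749/3634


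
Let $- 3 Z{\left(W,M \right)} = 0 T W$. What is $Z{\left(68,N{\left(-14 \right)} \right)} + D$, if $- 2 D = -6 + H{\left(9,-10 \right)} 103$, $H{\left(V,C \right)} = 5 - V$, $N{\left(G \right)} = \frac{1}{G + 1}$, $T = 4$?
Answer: $209$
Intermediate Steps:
$N{\left(G \right)} = \frac{1}{1 + G}$
$Z{\left(W,M \right)} = 0$ ($Z{\left(W,M \right)} = - \frac{0 \cdot 4 W}{3} = - \frac{0 W}{3} = \left(- \frac{1}{3}\right) 0 = 0$)
$D = 209$ ($D = - \frac{-6 + \left(5 - 9\right) 103}{2} = - \frac{-6 - 412}{2} = \left(- \frac{1}{2}\right) \left(-418\right) = 209$)
$Z{\left(68,N{\left(-14 \right)} \right)} + D = 0 + 209 = 209$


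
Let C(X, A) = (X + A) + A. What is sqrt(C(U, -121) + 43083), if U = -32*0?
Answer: sqrt(42841) ≈ 206.98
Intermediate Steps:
U = 0
C(X, A) = X + 2*A (C(X, A) = (A + X) + A = X + 2*A)
sqrt(C(U, -121) + 43083) = sqrt((0 + 2*(-121)) + 43083) = sqrt((0 - 242) + 43083) = sqrt(-242 + 43083) = sqrt(42841)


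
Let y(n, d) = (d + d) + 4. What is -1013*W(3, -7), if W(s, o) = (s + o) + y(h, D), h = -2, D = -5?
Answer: 10130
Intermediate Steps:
y(n, d) = 4 + 2*d (y(n, d) = 2*d + 4 = 4 + 2*d)
W(s, o) = -6 + o + s (W(s, o) = (s + o) + (4 + 2*(-5)) = (o + s) + (4 - 10) = (o + s) - 6 = -6 + o + s)
-1013*W(3, -7) = -1013*(-6 - 7 + 3) = -1013*(-10) = 10130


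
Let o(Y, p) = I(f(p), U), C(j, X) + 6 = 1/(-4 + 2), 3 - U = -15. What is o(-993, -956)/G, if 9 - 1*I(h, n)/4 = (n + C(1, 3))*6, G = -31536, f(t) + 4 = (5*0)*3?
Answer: 5/657 ≈ 0.0076104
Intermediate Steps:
U = 18 (U = 3 - 1*(-15) = 3 + 15 = 18)
f(t) = -4 (f(t) = -4 + (5*0)*3 = -4 + 0*3 = -4 + 0 = -4)
C(j, X) = -13/2 (C(j, X) = -6 + 1/(-4 + 2) = -6 + 1/(-2) = -6 - ½ = -13/2)
I(h, n) = 192 - 24*n (I(h, n) = 36 - 4*(n - 13/2)*6 = 36 - 4*(-13/2 + n)*6 = 36 - 4*(-39 + 6*n) = 36 + (156 - 24*n) = 192 - 24*n)
o(Y, p) = -240 (o(Y, p) = 192 - 24*18 = 192 - 432 = -240)
o(-993, -956)/G = -240/(-31536) = -240*(-1/31536) = 5/657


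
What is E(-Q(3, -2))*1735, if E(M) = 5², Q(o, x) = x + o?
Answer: 43375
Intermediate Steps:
Q(o, x) = o + x
E(M) = 25
E(-Q(3, -2))*1735 = 25*1735 = 43375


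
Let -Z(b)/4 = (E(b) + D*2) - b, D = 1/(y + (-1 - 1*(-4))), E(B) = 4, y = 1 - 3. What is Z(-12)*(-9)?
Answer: 648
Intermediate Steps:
y = -2
D = 1 (D = 1/(-2 + (-1 - 1*(-4))) = 1/(-2 + (-1 + 4)) = 1/(-2 + 3) = 1/1 = 1)
Z(b) = -24 + 4*b (Z(b) = -4*((4 + 1*2) - b) = -4*((4 + 2) - b) = -4*(6 - b) = -24 + 4*b)
Z(-12)*(-9) = (-24 + 4*(-12))*(-9) = (-24 - 48)*(-9) = -72*(-9) = 648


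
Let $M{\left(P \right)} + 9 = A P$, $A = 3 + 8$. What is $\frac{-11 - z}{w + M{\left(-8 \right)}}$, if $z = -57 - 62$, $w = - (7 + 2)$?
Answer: $- \frac{54}{53} \approx -1.0189$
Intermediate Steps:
$A = 11$
$w = -9$ ($w = \left(-1\right) 9 = -9$)
$M{\left(P \right)} = -9 + 11 P$
$z = -119$
$\frac{-11 - z}{w + M{\left(-8 \right)}} = \frac{-11 - -119}{-9 + \left(-9 + 11 \left(-8\right)\right)} = \frac{-11 + 119}{-9 - 97} = \frac{1}{-9 - 97} \cdot 108 = \frac{1}{-106} \cdot 108 = \left(- \frac{1}{106}\right) 108 = - \frac{54}{53}$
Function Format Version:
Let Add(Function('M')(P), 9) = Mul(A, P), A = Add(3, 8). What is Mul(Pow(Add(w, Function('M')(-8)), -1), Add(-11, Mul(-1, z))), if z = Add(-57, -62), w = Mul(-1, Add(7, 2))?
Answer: Rational(-54, 53) ≈ -1.0189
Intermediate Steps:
A = 11
w = -9 (w = Mul(-1, 9) = -9)
Function('M')(P) = Add(-9, Mul(11, P))
z = -119
Mul(Pow(Add(w, Function('M')(-8)), -1), Add(-11, Mul(-1, z))) = Mul(Pow(Add(-9, Add(-9, Mul(11, -8))), -1), Add(-11, Mul(-1, -119))) = Mul(Pow(Add(-9, Add(-9, -88)), -1), Add(-11, 119)) = Mul(Pow(Add(-9, -97), -1), 108) = Mul(Pow(-106, -1), 108) = Mul(Rational(-1, 106), 108) = Rational(-54, 53)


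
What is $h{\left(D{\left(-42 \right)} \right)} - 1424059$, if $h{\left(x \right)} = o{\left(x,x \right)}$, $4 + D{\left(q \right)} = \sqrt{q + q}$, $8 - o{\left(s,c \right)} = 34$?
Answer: $-1424085$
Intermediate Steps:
$o{\left(s,c \right)} = -26$ ($o{\left(s,c \right)} = 8 - 34 = -26$)
$D{\left(q \right)} = -4 + \sqrt{2} \sqrt{q}$ ($D{\left(q \right)} = -4 + \sqrt{q + q} = -4 + \sqrt{2 q} = -4 + \sqrt{2} \sqrt{q}$)
$h{\left(x \right)} = -26$
$h{\left(D{\left(-42 \right)} \right)} - 1424059 = -26 - 1424059 = -1424085$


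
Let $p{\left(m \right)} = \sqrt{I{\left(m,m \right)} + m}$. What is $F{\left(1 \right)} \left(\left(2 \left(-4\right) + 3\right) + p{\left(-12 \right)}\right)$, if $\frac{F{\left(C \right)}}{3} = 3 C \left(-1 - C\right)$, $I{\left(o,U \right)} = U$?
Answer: $90 - 36 i \sqrt{6} \approx 90.0 - 88.182 i$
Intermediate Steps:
$p{\left(m \right)} = \sqrt{2} \sqrt{m}$ ($p{\left(m \right)} = \sqrt{m + m} = \sqrt{2 m} = \sqrt{2} \sqrt{m}$)
$F{\left(C \right)} = 9 C \left(-1 - C\right)$ ($F{\left(C \right)} = 3 \cdot 3 C \left(-1 - C\right) = 9 C \left(-1 - C\right)$)
$F{\left(1 \right)} \left(\left(2 \left(-4\right) + 3\right) + p{\left(-12 \right)}\right) = \left(-9\right) 1 \left(1 + 1\right) \left(\left(2 \left(-4\right) + 3\right) + \sqrt{2} \sqrt{-12}\right) = \left(-9\right) 1 \cdot 2 \left(\left(-8 + 3\right) + \sqrt{2} \cdot 2 i \sqrt{3}\right) = - 18 \left(-5 + 2 i \sqrt{6}\right) = 90 - 36 i \sqrt{6}$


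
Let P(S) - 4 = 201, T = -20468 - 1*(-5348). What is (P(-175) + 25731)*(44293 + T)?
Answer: 756630928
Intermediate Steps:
T = -15120 (T = -20468 + 5348 = -15120)
P(S) = 205 (P(S) = 4 + 201 = 205)
(P(-175) + 25731)*(44293 + T) = (205 + 25731)*(44293 - 15120) = 25936*29173 = 756630928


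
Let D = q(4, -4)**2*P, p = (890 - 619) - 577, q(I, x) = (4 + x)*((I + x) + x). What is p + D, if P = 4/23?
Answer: -306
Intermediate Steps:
q(I, x) = (4 + x)*(I + 2*x)
P = 4/23 (P = 4*(1/23) = 4/23 ≈ 0.17391)
p = -306 (p = 271 - 577 = -306)
D = 0 (D = (2*(-4)**2 + 4*4 + 8*(-4) + 4*(-4))**2*(4/23) = (2*16 + 16 - 32 - 16)**2*(4/23) = (32 + 16 - 32 - 16)**2*(4/23) = 0**2*(4/23) = 0*(4/23) = 0)
p + D = -306 + 0 = -306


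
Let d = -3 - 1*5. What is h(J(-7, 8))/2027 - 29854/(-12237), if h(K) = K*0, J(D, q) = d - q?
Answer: 29854/12237 ≈ 2.4397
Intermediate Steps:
d = -8 (d = -3 - 5 = -8)
J(D, q) = -8 - q
h(K) = 0
h(J(-7, 8))/2027 - 29854/(-12237) = 0/2027 - 29854/(-12237) = 0*(1/2027) - 29854*(-1/12237) = 0 + 29854/12237 = 29854/12237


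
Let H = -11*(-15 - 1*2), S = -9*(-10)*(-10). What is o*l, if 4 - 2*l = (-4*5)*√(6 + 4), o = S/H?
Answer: -1800/187 - 9000*√10/187 ≈ -161.82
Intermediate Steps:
S = -900 (S = 90*(-10) = -900)
H = 187 (H = -11*(-15 - 2) = -11*(-17) = 187)
o = -900/187 ≈ -4.8128
l = 2 + 10*√10 (l = 2 - (-4*5)*√(6 + 4)/2 = 2 - (-10)*√10 = 2 + 10*√10 ≈ 33.623)
o*l = -900*(2 + 10*√10)/187 = -1800/187 - 9000*√10/187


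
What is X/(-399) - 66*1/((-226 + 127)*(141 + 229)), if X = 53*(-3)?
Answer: 29548/73815 ≈ 0.40030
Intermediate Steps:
X = -159
X/(-399) - 66*1/((-226 + 127)*(141 + 229)) = -159/(-399) - 66*1/((-226 + 127)*(141 + 229)) = -159*(-1/399) - 66/(370*(-99)) = 53/133 - 66/(-36630) = 53/133 - 66*(-1/36630) = 53/133 + 1/555 = 29548/73815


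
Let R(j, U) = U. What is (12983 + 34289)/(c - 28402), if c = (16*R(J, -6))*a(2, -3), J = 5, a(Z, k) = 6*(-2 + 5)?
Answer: -23636/15065 ≈ -1.5689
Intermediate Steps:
a(Z, k) = 18 (a(Z, k) = 6*3 = 18)
c = -1728 (c = (16*(-6))*18 = -96*18 = -1728)
(12983 + 34289)/(c - 28402) = (12983 + 34289)/(-1728 - 28402) = 47272/(-30130) = 47272*(-1/30130) = -23636/15065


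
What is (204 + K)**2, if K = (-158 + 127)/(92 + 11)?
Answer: 440202361/10609 ≈ 41493.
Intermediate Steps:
K = -31/103 ≈ -0.30097
(204 + K)**2 = (204 - 31/103)**2 = (20981/103)**2 = 440202361/10609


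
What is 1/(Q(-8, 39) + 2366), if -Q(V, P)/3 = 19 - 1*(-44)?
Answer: 1/2177 ≈ 0.00045935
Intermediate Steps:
Q(V, P) = -189 (Q(V, P) = -3*(19 - 1*(-44)) = -3*(19 + 44) = -3*63 = -189)
1/(Q(-8, 39) + 2366) = 1/(-189 + 2366) = 1/2177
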